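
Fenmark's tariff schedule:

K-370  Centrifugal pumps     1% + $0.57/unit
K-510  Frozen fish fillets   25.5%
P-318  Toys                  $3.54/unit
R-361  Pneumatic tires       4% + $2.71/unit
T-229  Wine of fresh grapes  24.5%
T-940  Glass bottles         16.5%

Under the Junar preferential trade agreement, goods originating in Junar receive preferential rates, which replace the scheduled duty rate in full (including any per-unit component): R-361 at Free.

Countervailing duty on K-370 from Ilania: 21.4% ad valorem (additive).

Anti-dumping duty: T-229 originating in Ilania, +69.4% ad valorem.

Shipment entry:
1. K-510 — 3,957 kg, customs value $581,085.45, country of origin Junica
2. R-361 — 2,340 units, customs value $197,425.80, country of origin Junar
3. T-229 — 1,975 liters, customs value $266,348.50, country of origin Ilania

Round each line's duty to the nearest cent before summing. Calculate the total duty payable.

$398,278.03

Line 1 (K-510, Junica, 3,957 kg, $581,085.45):
Base rate for K-510 is 25.5%.
Duty = $581,085.45 × 25.5% = $148,176.79.
Line 2 (R-361, Junar, 2,340 units, $197,425.80):
Base rate for R-361 is 4% + $2.71/unit.
Origin Junar qualifies under the Fenmark–Junar agreement and R-361 is covered: preferential rate Free applies instead.
Duty = $197,425.80 × 0% = $0.00.
Line 3 (T-229, Ilania, 1,975 liters, $266,348.50):
Base rate for T-229 is 24.5%.
Additional duty on T-229 from Ilania: +69.4%. Applied ad valorem rate: 24.5% + 69.4% = 93.9%.
Duty = $266,348.50 × 93.9% = $250,101.24.
Total = $148,176.79 + $0.00 + $250,101.24 = $398,278.03.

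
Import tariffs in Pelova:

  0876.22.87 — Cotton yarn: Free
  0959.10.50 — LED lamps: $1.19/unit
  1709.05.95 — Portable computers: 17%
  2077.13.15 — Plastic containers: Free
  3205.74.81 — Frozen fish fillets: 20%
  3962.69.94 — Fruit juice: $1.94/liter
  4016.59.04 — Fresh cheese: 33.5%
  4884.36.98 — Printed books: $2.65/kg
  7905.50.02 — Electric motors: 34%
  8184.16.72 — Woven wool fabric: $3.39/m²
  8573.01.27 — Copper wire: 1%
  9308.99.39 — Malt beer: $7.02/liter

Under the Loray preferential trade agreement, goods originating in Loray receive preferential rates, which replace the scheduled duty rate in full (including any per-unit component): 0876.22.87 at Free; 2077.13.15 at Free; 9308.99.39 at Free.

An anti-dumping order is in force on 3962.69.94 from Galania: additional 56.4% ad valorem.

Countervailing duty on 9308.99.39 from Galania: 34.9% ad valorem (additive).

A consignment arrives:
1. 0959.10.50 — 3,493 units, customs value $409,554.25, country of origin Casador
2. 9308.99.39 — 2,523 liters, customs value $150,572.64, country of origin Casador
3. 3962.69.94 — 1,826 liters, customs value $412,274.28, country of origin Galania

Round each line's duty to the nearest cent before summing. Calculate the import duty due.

Line 1 (0959.10.50, Casador, 3,493 units, $409,554.25):
Base rate for 0959.10.50 is $1.19/unit.
Duty = 3,493 × $1.19 = $4,156.67.
Line 2 (9308.99.39, Casador, 2,523 liters, $150,572.64):
Base rate for 9308.99.39 is $7.02/liter.
9308.99.39 has an FTA preferential rate, but origin Casador is not Loray; base rate stands.
The additional-duty order on 9308.99.39 targets Galania, not Casador; it does not apply.
Duty = 2,523 × $7.02 = $17,711.46.
Line 3 (3962.69.94, Galania, 1,826 liters, $412,274.28):
Base rate for 3962.69.94 is $1.94/liter.
Additional duty on 3962.69.94 from Galania: +56.4% ad valorem. Applied ad valorem rate = 56.4%.
Duty = $412,274.28 × 56.4% + 1,826 × $1.94 = $236,065.13.
Total = $4,156.67 + $17,711.46 + $236,065.13 = $257,933.26.

$257,933.26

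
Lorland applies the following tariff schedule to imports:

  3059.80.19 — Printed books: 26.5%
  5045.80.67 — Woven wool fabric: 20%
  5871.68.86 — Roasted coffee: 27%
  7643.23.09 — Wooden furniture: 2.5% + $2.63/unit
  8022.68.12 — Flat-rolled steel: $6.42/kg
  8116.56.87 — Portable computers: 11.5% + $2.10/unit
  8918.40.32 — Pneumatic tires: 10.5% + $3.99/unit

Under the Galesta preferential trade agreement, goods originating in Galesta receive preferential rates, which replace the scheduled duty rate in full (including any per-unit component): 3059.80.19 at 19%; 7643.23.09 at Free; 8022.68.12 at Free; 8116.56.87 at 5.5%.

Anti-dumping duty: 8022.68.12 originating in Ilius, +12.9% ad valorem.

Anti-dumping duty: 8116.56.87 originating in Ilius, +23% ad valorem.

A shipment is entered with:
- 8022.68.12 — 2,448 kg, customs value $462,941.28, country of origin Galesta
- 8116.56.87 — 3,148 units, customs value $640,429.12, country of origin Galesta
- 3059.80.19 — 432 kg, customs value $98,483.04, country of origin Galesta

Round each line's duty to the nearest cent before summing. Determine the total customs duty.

Line 1 (8022.68.12, Galesta, 2,448 kg, $462,941.28):
Base rate for 8022.68.12 is $6.42/kg.
Origin Galesta qualifies under the Lorland–Galesta agreement and 8022.68.12 is covered: preferential rate Free applies instead.
The additional-duty order on 8022.68.12 targets Ilius, not Galesta; it does not apply.
Duty = $462,941.28 × 0% = $0.00.
Line 2 (8116.56.87, Galesta, 3,148 units, $640,429.12):
Base rate for 8116.56.87 is 11.5% + $2.10/unit.
Origin Galesta qualifies under the Lorland–Galesta agreement and 8116.56.87 is covered: preferential rate 5.5% applies instead.
The additional-duty order on 8116.56.87 targets Ilius, not Galesta; it does not apply.
Duty = $640,429.12 × 5.5% = $35,223.60.
Line 3 (3059.80.19, Galesta, 432 kg, $98,483.04):
Base rate for 3059.80.19 is 26.5%.
Origin Galesta qualifies under the Lorland–Galesta agreement and 3059.80.19 is covered: preferential rate 19% applies instead.
Duty = $98,483.04 × 19% = $18,711.78.
Total = $0.00 + $35,223.60 + $18,711.78 = $53,935.38.

$53,935.38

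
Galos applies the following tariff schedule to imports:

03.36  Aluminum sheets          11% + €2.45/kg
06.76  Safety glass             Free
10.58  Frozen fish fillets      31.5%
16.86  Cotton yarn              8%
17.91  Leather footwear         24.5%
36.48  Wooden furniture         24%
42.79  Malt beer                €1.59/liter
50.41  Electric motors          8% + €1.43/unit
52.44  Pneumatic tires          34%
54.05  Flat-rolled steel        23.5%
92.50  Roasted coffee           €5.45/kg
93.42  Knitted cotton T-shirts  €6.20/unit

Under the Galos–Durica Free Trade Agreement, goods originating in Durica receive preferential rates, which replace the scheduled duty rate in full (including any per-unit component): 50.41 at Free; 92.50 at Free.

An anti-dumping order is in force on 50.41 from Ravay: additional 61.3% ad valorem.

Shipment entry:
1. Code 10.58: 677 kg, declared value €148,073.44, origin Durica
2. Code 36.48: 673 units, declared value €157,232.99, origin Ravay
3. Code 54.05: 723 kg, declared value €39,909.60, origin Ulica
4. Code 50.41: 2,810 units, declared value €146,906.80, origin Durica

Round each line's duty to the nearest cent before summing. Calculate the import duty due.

Line 1 (10.58, Durica, 677 kg, €148,073.44):
Base rate for 10.58 is 31.5%.
Origin Durica is the FTA partner but 10.58 is not on the preference list; base rate stands.
Duty = €148,073.44 × 31.5% = €46,643.13.
Line 2 (36.48, Ravay, 673 units, €157,232.99):
Base rate for 36.48 is 24%.
Duty = €157,232.99 × 24% = €37,735.92.
Line 3 (54.05, Ulica, 723 kg, €39,909.60):
Base rate for 54.05 is 23.5%.
Duty = €39,909.60 × 23.5% = €9,378.76.
Line 4 (50.41, Durica, 2,810 units, €146,906.80):
Base rate for 50.41 is 8% + €1.43/unit.
Origin Durica qualifies under the Galos–Durica agreement and 50.41 is covered: preferential rate Free applies instead.
The additional-duty order on 50.41 targets Ravay, not Durica; it does not apply.
Duty = €146,906.80 × 0% = €0.00.
Total = €46,643.13 + €37,735.92 + €9,378.76 + €0.00 = €93,757.81.

€93,757.81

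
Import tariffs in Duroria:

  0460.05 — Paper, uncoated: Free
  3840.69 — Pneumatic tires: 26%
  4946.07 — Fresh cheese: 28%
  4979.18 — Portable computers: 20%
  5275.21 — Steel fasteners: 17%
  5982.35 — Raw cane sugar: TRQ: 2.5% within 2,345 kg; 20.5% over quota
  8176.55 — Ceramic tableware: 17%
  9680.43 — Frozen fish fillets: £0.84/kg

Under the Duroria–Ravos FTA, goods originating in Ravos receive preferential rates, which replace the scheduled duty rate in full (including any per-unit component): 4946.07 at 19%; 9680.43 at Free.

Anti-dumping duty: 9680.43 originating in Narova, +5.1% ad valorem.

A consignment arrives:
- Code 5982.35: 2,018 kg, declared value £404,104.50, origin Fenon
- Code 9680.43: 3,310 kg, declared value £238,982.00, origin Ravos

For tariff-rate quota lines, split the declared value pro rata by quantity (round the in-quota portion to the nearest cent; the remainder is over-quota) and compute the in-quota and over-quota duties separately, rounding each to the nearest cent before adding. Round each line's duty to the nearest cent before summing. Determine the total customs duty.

£10,102.61

Line 1 (5982.35, Fenon, 2,018 kg, £404,104.50):
Code 5982.35 is under a tariff-rate quota (threshold 2,345 kg). Quantity 2,018 kg is within the quota, so the in-quota rate 2.5% applies to the full value.
Duty = £404,104.50 × 2.5% = £10,102.61.
Line 2 (9680.43, Ravos, 3,310 kg, £238,982.00):
Base rate for 9680.43 is £0.84/kg.
Origin Ravos qualifies under the Duroria–Ravos agreement and 9680.43 is covered: preferential rate Free applies instead.
The additional-duty order on 9680.43 targets Narova, not Ravos; it does not apply.
Duty = £238,982.00 × 0% = £0.00.
Total = £10,102.61 + £0.00 = £10,102.61.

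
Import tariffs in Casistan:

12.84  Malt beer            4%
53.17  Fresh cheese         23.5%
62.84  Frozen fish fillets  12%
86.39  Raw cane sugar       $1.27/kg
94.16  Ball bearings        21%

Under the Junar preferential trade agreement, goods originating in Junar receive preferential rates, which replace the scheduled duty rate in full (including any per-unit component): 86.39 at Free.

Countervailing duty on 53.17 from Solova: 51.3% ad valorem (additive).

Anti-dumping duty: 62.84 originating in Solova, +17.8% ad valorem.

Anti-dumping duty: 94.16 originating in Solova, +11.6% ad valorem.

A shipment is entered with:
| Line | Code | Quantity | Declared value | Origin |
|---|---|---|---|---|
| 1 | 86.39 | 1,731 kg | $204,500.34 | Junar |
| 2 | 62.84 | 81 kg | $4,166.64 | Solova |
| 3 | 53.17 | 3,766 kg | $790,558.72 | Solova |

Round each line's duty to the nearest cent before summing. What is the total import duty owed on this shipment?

Line 1 (86.39, Junar, 1,731 kg, $204,500.34):
Base rate for 86.39 is $1.27/kg.
Origin Junar qualifies under the Casistan–Junar agreement and 86.39 is covered: preferential rate Free applies instead.
Duty = $204,500.34 × 0% = $0.00.
Line 2 (62.84, Solova, 81 kg, $4,166.64):
Base rate for 62.84 is 12%.
Additional duty on 62.84 from Solova: +17.8%. Applied ad valorem rate: 12% + 17.8% = 29.8%.
Duty = $4,166.64 × 29.8% = $1,241.66.
Line 3 (53.17, Solova, 3,766 kg, $790,558.72):
Base rate for 53.17 is 23.5%.
Additional duty on 53.17 from Solova: +51.3%. Applied ad valorem rate: 23.5% + 51.3% = 74.8%.
Duty = $790,558.72 × 74.8% = $591,337.92.
Total = $0.00 + $1,241.66 + $591,337.92 = $592,579.58.

$592,579.58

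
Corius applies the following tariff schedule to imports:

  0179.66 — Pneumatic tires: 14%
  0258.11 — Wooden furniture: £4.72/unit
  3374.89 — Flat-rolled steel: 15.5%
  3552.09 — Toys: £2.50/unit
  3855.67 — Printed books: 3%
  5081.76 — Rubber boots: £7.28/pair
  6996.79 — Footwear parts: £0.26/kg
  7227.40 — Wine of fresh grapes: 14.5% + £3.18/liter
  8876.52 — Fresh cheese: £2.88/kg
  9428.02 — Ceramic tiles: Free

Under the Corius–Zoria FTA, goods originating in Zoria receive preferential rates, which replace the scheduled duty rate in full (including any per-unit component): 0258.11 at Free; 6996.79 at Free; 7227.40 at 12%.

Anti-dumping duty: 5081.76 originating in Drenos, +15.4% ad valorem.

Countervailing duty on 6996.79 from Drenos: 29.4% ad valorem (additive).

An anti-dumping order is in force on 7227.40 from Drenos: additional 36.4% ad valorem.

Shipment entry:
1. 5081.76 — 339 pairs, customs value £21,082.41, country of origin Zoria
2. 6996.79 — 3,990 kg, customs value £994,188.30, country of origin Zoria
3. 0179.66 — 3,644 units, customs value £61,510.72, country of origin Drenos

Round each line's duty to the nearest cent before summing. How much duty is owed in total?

£11,079.42

Line 1 (5081.76, Zoria, 339 pairs, £21,082.41):
Base rate for 5081.76 is £7.28/pair.
Origin Zoria is the FTA partner but 5081.76 is not on the preference list; base rate stands.
The additional-duty order on 5081.76 targets Drenos, not Zoria; it does not apply.
Duty = 339 × £7.28 = £2,467.92.
Line 2 (6996.79, Zoria, 3,990 kg, £994,188.30):
Base rate for 6996.79 is £0.26/kg.
Origin Zoria qualifies under the Corius–Zoria agreement and 6996.79 is covered: preferential rate Free applies instead.
The additional-duty order on 6996.79 targets Drenos, not Zoria; it does not apply.
Duty = £994,188.30 × 0% = £0.00.
Line 3 (0179.66, Drenos, 3,644 units, £61,510.72):
Base rate for 0179.66 is 14%.
Duty = £61,510.72 × 14% = £8,611.50.
Total = £2,467.92 + £0.00 + £8,611.50 = £11,079.42.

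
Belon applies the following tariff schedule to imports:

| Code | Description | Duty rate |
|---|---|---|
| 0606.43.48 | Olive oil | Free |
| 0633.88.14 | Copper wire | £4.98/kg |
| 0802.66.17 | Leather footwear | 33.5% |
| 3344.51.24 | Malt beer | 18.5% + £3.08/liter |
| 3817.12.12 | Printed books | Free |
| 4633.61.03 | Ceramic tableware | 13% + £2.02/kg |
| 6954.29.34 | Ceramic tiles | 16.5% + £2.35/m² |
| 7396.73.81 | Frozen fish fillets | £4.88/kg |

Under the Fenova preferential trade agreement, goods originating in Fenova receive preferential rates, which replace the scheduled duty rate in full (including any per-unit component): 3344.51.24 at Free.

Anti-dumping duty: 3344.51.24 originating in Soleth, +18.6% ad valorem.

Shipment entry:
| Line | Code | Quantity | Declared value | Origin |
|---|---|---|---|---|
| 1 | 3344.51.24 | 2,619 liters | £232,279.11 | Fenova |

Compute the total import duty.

Line 1 (3344.51.24, Fenova, 2,619 liters, £232,279.11):
Base rate for 3344.51.24 is 18.5% + £3.08/liter.
Origin Fenova qualifies under the Belon–Fenova agreement and 3344.51.24 is covered: preferential rate Free applies instead.
The additional-duty order on 3344.51.24 targets Soleth, not Fenova; it does not apply.
Duty = £232,279.11 × 0% = £0.00.

£0.00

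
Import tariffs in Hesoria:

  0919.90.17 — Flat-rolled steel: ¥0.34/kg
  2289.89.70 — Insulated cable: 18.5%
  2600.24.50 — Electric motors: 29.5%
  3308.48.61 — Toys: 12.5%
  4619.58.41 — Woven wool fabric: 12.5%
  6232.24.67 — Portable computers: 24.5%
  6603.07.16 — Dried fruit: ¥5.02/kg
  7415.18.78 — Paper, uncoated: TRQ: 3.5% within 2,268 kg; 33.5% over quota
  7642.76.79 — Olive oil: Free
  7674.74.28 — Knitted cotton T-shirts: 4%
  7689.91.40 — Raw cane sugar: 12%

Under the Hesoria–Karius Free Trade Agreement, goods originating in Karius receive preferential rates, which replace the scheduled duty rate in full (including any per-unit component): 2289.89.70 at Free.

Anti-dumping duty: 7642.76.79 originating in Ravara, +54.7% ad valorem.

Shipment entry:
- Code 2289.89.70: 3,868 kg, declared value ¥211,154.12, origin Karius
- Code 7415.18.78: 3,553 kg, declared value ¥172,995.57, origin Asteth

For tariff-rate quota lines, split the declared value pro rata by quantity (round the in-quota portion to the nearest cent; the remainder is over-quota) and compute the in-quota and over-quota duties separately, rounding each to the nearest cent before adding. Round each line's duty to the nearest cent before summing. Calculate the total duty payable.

¥24,824.84

Line 1 (2289.89.70, Karius, 3,868 kg, ¥211,154.12):
Base rate for 2289.89.70 is 18.5%.
Origin Karius qualifies under the Hesoria–Karius agreement and 2289.89.70 is covered: preferential rate Free applies instead.
Duty = ¥211,154.12 × 0% = ¥0.00.
Line 2 (7415.18.78, Asteth, 3,553 kg, ¥172,995.57):
Code 7415.18.78 is under a tariff-rate quota (threshold 2,268 kg). In-quota: 2,268 kg at 3.5%; over-quota: 1,285 kg at 33.5%.
Pro-rata value split: in-quota = ¥172,995.57 × 2,268/3,553 = ¥110,428.92; over-quota = ¥172,995.57 − ¥110,428.92 = ¥62,566.65.
In-quota duty = ¥110,428.92 × 3.5% = ¥3,865.01. Over-quota duty = ¥62,566.65 × 33.5% = ¥20,959.83.
Line duty = ¥3,865.01 + ¥20,959.83 = ¥24,824.84.
Total = ¥0.00 + ¥24,824.84 = ¥24,824.84.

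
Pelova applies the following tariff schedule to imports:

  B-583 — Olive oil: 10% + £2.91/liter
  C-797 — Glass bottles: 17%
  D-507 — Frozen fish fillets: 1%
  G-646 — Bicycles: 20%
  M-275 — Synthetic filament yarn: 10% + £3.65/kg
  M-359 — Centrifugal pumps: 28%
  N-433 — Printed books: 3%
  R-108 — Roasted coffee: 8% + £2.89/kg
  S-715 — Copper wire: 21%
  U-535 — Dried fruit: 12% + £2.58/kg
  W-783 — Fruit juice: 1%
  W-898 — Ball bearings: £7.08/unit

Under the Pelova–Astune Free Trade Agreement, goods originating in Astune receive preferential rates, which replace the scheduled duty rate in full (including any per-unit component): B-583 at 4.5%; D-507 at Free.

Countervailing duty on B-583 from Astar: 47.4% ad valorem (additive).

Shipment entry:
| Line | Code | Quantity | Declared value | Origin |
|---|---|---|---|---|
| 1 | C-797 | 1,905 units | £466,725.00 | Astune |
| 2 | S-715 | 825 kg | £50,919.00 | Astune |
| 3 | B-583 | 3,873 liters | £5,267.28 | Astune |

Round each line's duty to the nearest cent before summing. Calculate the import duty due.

Line 1 (C-797, Astune, 1,905 units, £466,725.00):
Base rate for C-797 is 17%.
Origin Astune is the FTA partner but C-797 is not on the preference list; base rate stands.
Duty = £466,725.00 × 17% = £79,343.25.
Line 2 (S-715, Astune, 825 kg, £50,919.00):
Base rate for S-715 is 21%.
Origin Astune is the FTA partner but S-715 is not on the preference list; base rate stands.
Duty = £50,919.00 × 21% = £10,692.99.
Line 3 (B-583, Astune, 3,873 liters, £5,267.28):
Base rate for B-583 is 10% + £2.91/liter.
Origin Astune qualifies under the Pelova–Astune agreement and B-583 is covered: preferential rate 4.5% applies instead.
The additional-duty order on B-583 targets Astar, not Astune; it does not apply.
Duty = £5,267.28 × 4.5% = £237.03.
Total = £79,343.25 + £10,692.99 + £237.03 = £90,273.27.

£90,273.27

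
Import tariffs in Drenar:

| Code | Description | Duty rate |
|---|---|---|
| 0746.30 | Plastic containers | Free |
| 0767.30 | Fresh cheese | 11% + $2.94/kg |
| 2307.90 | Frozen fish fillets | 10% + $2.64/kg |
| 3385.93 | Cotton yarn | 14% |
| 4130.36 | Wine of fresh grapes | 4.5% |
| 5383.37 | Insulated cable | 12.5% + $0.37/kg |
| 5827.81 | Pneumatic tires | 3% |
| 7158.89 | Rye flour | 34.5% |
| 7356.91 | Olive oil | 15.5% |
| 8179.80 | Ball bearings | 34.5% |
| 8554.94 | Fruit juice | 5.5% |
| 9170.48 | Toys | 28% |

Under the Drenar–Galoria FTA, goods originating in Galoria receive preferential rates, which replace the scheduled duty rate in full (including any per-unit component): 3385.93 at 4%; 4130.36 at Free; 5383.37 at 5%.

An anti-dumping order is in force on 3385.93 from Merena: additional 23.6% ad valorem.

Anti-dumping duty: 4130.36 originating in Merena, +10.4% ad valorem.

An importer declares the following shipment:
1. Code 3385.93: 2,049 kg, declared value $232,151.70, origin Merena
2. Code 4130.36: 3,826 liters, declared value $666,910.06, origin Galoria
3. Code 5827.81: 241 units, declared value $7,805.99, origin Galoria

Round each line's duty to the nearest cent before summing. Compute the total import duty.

Line 1 (3385.93, Merena, 2,049 kg, $232,151.70):
Base rate for 3385.93 is 14%.
3385.93 has an FTA preferential rate, but origin Merena is not Galoria; base rate stands.
Additional duty on 3385.93 from Merena: +23.6%. Applied ad valorem rate: 14% + 23.6% = 37.6%.
Duty = $232,151.70 × 37.6% = $87,289.04.
Line 2 (4130.36, Galoria, 3,826 liters, $666,910.06):
Base rate for 4130.36 is 4.5%.
Origin Galoria qualifies under the Drenar–Galoria agreement and 4130.36 is covered: preferential rate Free applies instead.
The additional-duty order on 4130.36 targets Merena, not Galoria; it does not apply.
Duty = $666,910.06 × 0% = $0.00.
Line 3 (5827.81, Galoria, 241 units, $7,805.99):
Base rate for 5827.81 is 3%.
Origin Galoria is the FTA partner but 5827.81 is not on the preference list; base rate stands.
Duty = $7,805.99 × 3% = $234.18.
Total = $87,289.04 + $0.00 + $234.18 = $87,523.22.

$87,523.22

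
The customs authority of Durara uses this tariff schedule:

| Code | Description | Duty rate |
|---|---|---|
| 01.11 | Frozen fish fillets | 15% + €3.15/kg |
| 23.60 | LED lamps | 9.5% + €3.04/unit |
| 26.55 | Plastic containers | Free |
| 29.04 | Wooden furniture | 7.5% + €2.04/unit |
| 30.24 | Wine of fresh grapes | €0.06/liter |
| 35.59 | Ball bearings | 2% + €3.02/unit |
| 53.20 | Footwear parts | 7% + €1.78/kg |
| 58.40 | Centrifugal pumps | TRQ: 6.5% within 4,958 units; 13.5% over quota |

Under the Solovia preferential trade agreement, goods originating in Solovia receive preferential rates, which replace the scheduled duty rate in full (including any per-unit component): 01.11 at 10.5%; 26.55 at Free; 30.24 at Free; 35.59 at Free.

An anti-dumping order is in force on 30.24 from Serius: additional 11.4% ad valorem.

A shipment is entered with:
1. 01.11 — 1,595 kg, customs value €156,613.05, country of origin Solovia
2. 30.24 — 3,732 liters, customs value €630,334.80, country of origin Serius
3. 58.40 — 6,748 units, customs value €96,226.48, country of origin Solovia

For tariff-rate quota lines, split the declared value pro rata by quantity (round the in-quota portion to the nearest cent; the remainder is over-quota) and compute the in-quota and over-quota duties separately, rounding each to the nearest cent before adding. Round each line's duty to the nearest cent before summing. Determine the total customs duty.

Line 1 (01.11, Solovia, 1,595 kg, €156,613.05):
Base rate for 01.11 is 15% + €3.15/kg.
Origin Solovia qualifies under the Durara–Solovia agreement and 01.11 is covered: preferential rate 10.5% applies instead.
Duty = €156,613.05 × 10.5% = €16,444.37.
Line 2 (30.24, Serius, 3,732 liters, €630,334.80):
Base rate for 30.24 is €0.06/liter.
30.24 has an FTA preferential rate, but origin Serius is not Solovia; base rate stands.
Additional duty on 30.24 from Serius: +11.4% ad valorem. Applied ad valorem rate = 11.4%.
Duty = €630,334.80 × 11.4% + 3,732 × €0.06 = €72,082.09.
Line 3 (58.40, Solovia, 6,748 units, €96,226.48):
Code 58.40 is under a tariff-rate quota (threshold 4,958 units). In-quota: 4,958 units at 6.5%; over-quota: 1,790 units at 13.5%.
Pro-rata value split: in-quota = €96,226.48 × 4,958/6,748 = €70,701.08; over-quota = €96,226.48 − €70,701.08 = €25,525.40.
In-quota duty = €70,701.08 × 6.5% = €4,595.57. Over-quota duty = €25,525.40 × 13.5% = €3,445.93.
Line duty = €4,595.57 + €3,445.93 = €8,041.50.
Total = €16,444.37 + €72,082.09 + €8,041.50 = €96,567.96.

€96,567.96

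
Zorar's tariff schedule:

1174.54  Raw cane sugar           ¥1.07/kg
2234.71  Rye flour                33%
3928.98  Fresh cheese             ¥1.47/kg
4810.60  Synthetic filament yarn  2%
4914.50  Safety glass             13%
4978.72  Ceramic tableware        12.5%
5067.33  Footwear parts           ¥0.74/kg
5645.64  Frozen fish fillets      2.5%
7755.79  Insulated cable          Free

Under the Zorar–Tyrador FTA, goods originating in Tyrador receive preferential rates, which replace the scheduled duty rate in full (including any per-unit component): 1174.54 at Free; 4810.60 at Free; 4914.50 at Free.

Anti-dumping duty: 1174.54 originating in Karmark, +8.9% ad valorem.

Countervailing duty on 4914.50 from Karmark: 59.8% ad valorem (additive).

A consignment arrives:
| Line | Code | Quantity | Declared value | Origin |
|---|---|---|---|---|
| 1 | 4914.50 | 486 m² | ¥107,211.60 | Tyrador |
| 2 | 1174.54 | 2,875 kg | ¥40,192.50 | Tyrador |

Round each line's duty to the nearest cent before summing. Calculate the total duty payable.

¥0.00

Line 1 (4914.50, Tyrador, 486 m², ¥107,211.60):
Base rate for 4914.50 is 13%.
Origin Tyrador qualifies under the Zorar–Tyrador agreement and 4914.50 is covered: preferential rate Free applies instead.
The additional-duty order on 4914.50 targets Karmark, not Tyrador; it does not apply.
Duty = ¥107,211.60 × 0% = ¥0.00.
Line 2 (1174.54, Tyrador, 2,875 kg, ¥40,192.50):
Base rate for 1174.54 is ¥1.07/kg.
Origin Tyrador qualifies under the Zorar–Tyrador agreement and 1174.54 is covered: preferential rate Free applies instead.
The additional-duty order on 1174.54 targets Karmark, not Tyrador; it does not apply.
Duty = ¥40,192.50 × 0% = ¥0.00.
Total = ¥0.00 + ¥0.00 = ¥0.00.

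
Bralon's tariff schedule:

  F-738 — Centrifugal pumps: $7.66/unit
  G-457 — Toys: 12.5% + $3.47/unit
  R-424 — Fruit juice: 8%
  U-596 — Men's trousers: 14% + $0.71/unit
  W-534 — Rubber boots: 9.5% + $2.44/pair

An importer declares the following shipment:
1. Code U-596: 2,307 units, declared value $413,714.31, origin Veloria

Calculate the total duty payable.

Line 1 (U-596, Veloria, 2,307 units, $413,714.31):
Base rate for U-596 is 14% + $0.71/unit.
Duty = $413,714.31 × 14% + 2,307 × $0.71 = $59,557.97.

$59,557.97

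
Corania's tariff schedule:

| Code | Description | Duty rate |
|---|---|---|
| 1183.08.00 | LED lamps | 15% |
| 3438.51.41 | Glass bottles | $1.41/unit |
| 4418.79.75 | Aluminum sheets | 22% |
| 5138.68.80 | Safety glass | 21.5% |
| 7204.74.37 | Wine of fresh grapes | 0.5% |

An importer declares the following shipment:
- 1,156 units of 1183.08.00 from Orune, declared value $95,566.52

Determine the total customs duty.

Line 1 (1183.08.00, Orune, 1,156 units, $95,566.52):
Base rate for 1183.08.00 is 15%.
Duty = $95,566.52 × 15% = $14,334.98.

$14,334.98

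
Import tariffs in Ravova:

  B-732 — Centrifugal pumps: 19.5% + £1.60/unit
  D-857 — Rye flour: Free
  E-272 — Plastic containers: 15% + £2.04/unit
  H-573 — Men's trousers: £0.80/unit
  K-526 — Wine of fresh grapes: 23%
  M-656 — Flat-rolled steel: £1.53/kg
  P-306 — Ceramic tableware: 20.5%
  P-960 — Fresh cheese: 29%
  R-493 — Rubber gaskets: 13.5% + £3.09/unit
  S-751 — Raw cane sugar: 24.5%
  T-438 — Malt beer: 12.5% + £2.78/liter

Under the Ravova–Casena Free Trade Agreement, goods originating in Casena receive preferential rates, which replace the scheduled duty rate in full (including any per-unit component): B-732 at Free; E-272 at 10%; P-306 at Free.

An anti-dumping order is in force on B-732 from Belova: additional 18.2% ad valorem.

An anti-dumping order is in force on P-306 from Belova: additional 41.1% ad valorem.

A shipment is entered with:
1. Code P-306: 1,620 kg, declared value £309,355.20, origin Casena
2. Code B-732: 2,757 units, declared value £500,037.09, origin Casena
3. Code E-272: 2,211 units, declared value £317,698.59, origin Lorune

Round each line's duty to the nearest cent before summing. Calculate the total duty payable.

Line 1 (P-306, Casena, 1,620 kg, £309,355.20):
Base rate for P-306 is 20.5%.
Origin Casena qualifies under the Ravova–Casena agreement and P-306 is covered: preferential rate Free applies instead.
The additional-duty order on P-306 targets Belova, not Casena; it does not apply.
Duty = £309,355.20 × 0% = £0.00.
Line 2 (B-732, Casena, 2,757 units, £500,037.09):
Base rate for B-732 is 19.5% + £1.60/unit.
Origin Casena qualifies under the Ravova–Casena agreement and B-732 is covered: preferential rate Free applies instead.
The additional-duty order on B-732 targets Belova, not Casena; it does not apply.
Duty = £500,037.09 × 0% = £0.00.
Line 3 (E-272, Lorune, 2,211 units, £317,698.59):
Base rate for E-272 is 15% + £2.04/unit.
E-272 has an FTA preferential rate, but origin Lorune is not Casena; base rate stands.
Duty = £317,698.59 × 15% + 2,211 × £2.04 = £52,165.23.
Total = £0.00 + £0.00 + £52,165.23 = £52,165.23.

£52,165.23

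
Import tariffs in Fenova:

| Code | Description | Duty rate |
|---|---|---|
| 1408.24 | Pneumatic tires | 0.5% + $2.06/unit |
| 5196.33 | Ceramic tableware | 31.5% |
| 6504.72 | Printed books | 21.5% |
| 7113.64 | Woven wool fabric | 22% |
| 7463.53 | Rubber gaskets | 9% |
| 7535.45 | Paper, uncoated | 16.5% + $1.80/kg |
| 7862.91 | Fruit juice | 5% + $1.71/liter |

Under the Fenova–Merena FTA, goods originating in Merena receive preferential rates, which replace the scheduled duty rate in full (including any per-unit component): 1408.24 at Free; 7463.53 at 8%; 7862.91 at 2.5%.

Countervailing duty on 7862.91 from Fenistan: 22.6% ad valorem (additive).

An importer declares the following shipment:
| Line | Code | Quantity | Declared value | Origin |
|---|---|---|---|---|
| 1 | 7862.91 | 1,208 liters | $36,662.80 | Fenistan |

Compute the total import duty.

$12,184.61

Line 1 (7862.91, Fenistan, 1,208 liters, $36,662.80):
Base rate for 7862.91 is 5% + $1.71/liter.
7862.91 has an FTA preferential rate, but origin Fenistan is not Merena; base rate stands.
Additional duty on 7862.91 from Fenistan: +22.6%. Applied ad valorem rate: 5% + 22.6% = 27.6%.
Duty = $36,662.80 × 27.6% + 1,208 × $1.71 = $12,184.61.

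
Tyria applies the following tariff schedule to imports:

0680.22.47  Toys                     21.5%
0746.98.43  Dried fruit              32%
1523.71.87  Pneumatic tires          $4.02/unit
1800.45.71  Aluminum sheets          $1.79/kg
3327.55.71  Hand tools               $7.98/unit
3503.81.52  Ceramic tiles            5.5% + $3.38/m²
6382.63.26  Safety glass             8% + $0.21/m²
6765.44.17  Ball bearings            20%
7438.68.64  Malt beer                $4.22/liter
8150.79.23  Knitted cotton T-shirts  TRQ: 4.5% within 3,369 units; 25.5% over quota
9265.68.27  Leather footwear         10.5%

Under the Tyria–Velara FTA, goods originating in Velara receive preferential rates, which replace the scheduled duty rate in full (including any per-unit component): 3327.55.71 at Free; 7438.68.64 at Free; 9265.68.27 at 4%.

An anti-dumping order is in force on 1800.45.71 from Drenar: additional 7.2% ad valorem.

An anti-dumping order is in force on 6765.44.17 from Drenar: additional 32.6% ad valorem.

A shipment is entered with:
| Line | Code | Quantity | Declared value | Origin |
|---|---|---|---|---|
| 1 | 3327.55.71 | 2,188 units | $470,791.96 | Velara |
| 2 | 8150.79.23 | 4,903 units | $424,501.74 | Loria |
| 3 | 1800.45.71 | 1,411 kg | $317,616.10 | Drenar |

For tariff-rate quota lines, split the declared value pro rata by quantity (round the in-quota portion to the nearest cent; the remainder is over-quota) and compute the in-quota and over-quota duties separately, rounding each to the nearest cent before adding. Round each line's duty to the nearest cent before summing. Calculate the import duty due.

Line 1 (3327.55.71, Velara, 2,188 units, $470,791.96):
Base rate for 3327.55.71 is $7.98/unit.
Origin Velara qualifies under the Tyria–Velara agreement and 3327.55.71 is covered: preferential rate Free applies instead.
Duty = $470,791.96 × 0% = $0.00.
Line 2 (8150.79.23, Loria, 4,903 units, $424,501.74):
Code 8150.79.23 is under a tariff-rate quota (threshold 3,369 units). In-quota: 3,369 units at 4.5%; over-quota: 1,534 units at 25.5%.
Pro-rata value split: in-quota = $424,501.74 × 3,369/4,903 = $291,688.02; over-quota = $424,501.74 − $291,688.02 = $132,813.72.
In-quota duty = $291,688.02 × 4.5% = $13,125.96. Over-quota duty = $132,813.72 × 25.5% = $33,867.50.
Line duty = $13,125.96 + $33,867.50 = $46,993.46.
Line 3 (1800.45.71, Drenar, 1,411 kg, $317,616.10):
Base rate for 1800.45.71 is $1.79/kg.
Additional duty on 1800.45.71 from Drenar: +7.2% ad valorem. Applied ad valorem rate = 7.2%.
Duty = $317,616.10 × 7.2% + 1,411 × $1.79 = $25,394.05.
Total = $0.00 + $46,993.46 + $25,394.05 = $72,387.51.

$72,387.51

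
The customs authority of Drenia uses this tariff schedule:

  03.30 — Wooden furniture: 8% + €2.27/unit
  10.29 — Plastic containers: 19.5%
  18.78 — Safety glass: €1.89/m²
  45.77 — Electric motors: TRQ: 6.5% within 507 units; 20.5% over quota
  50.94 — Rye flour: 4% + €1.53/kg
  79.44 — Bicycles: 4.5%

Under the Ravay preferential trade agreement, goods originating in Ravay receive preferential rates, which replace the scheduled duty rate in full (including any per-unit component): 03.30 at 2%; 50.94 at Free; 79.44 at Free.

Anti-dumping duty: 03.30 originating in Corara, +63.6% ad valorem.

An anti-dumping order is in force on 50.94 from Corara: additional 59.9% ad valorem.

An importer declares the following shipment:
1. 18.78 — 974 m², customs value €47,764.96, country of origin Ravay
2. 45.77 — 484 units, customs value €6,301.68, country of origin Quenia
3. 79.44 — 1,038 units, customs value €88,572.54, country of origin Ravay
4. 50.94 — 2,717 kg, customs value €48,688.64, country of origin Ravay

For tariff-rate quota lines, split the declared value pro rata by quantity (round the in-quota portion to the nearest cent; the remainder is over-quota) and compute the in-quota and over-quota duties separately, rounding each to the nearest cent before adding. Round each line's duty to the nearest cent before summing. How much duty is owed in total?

€2,250.47

Line 1 (18.78, Ravay, 974 m², €47,764.96):
Base rate for 18.78 is €1.89/m².
Origin Ravay is the FTA partner but 18.78 is not on the preference list; base rate stands.
Duty = 974 × €1.89 = €1,840.86.
Line 2 (45.77, Quenia, 484 units, €6,301.68):
Code 45.77 is under a tariff-rate quota (threshold 507 units). Quantity 484 units is within the quota, so the in-quota rate 6.5% applies to the full value.
Duty = €6,301.68 × 6.5% = €409.61.
Line 3 (79.44, Ravay, 1,038 units, €88,572.54):
Base rate for 79.44 is 4.5%.
Origin Ravay qualifies under the Drenia–Ravay agreement and 79.44 is covered: preferential rate Free applies instead.
Duty = €88,572.54 × 0% = €0.00.
Line 4 (50.94, Ravay, 2,717 kg, €48,688.64):
Base rate for 50.94 is 4% + €1.53/kg.
Origin Ravay qualifies under the Drenia–Ravay agreement and 50.94 is covered: preferential rate Free applies instead.
The additional-duty order on 50.94 targets Corara, not Ravay; it does not apply.
Duty = €48,688.64 × 0% = €0.00.
Total = €1,840.86 + €409.61 + €0.00 + €0.00 = €2,250.47.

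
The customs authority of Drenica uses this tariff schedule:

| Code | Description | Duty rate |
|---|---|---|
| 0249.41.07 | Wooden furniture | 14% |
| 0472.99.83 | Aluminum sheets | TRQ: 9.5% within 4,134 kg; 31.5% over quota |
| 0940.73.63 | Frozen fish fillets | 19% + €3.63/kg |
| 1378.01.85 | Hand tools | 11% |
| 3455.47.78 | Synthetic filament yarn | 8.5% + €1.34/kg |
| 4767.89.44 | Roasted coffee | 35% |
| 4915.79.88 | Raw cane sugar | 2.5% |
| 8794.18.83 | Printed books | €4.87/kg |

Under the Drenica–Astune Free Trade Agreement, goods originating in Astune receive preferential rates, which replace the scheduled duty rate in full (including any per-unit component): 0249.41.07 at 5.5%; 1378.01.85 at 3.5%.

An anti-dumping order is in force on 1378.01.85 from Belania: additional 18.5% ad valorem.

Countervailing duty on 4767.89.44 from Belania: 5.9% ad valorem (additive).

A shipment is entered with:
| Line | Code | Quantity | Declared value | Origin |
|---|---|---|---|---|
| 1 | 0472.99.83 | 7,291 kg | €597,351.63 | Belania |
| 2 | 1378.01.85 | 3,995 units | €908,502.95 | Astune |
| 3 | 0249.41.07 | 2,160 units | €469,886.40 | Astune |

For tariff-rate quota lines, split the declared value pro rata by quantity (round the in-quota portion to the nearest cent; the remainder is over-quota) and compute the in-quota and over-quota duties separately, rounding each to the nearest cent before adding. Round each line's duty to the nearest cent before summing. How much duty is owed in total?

€171,293.42

Line 1 (0472.99.83, Belania, 7,291 kg, €597,351.63):
Code 0472.99.83 is under a tariff-rate quota (threshold 4,134 kg). In-quota: 4,134 kg at 9.5%; over-quota: 3,157 kg at 31.5%.
Pro-rata value split: in-quota = €597,351.63 × 4,134/7,291 = €338,698.62; over-quota = €597,351.63 − €338,698.62 = €258,653.01.
In-quota duty = €338,698.62 × 9.5% = €32,176.37. Over-quota duty = €258,653.01 × 31.5% = €81,475.70.
Line duty = €32,176.37 + €81,475.70 = €113,652.07.
Line 2 (1378.01.85, Astune, 3,995 units, €908,502.95):
Base rate for 1378.01.85 is 11%.
Origin Astune qualifies under the Drenica–Astune agreement and 1378.01.85 is covered: preferential rate 3.5% applies instead.
The additional-duty order on 1378.01.85 targets Belania, not Astune; it does not apply.
Duty = €908,502.95 × 3.5% = €31,797.60.
Line 3 (0249.41.07, Astune, 2,160 units, €469,886.40):
Base rate for 0249.41.07 is 14%.
Origin Astune qualifies under the Drenica–Astune agreement and 0249.41.07 is covered: preferential rate 5.5% applies instead.
Duty = €469,886.40 × 5.5% = €25,843.75.
Total = €113,652.07 + €31,797.60 + €25,843.75 = €171,293.42.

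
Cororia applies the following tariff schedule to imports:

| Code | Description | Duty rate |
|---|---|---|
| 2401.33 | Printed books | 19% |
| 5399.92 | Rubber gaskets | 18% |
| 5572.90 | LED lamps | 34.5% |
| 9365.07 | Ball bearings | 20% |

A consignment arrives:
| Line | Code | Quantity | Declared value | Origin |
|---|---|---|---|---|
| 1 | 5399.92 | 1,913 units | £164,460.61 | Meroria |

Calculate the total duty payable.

£29,602.91

Line 1 (5399.92, Meroria, 1,913 units, £164,460.61):
Base rate for 5399.92 is 18%.
Duty = £164,460.61 × 18% = £29,602.91.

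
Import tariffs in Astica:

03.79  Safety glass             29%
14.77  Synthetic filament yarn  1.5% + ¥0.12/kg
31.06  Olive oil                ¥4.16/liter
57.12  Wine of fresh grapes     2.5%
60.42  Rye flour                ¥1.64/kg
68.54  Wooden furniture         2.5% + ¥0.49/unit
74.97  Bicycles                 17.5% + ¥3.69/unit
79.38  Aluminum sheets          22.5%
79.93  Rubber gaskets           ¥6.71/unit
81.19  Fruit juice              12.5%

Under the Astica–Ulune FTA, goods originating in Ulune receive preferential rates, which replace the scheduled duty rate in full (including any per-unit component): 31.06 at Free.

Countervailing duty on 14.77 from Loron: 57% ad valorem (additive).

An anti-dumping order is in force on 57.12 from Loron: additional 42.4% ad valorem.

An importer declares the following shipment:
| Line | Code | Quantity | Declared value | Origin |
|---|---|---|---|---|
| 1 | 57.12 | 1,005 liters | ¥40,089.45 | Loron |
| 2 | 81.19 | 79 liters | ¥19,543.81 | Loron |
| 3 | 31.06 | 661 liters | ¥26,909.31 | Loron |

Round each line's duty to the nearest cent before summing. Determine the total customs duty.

Line 1 (57.12, Loron, 1,005 liters, ¥40,089.45):
Base rate for 57.12 is 2.5%.
Additional duty on 57.12 from Loron: +42.4%. Applied ad valorem rate: 2.5% + 42.4% = 44.9%.
Duty = ¥40,089.45 × 44.9% = ¥18,000.16.
Line 2 (81.19, Loron, 79 liters, ¥19,543.81):
Base rate for 81.19 is 12.5%.
Duty = ¥19,543.81 × 12.5% = ¥2,442.98.
Line 3 (31.06, Loron, 661 liters, ¥26,909.31):
Base rate for 31.06 is ¥4.16/liter.
31.06 has an FTA preferential rate, but origin Loron is not Ulune; base rate stands.
Duty = 661 × ¥4.16 = ¥2,749.76.
Total = ¥18,000.16 + ¥2,442.98 + ¥2,749.76 = ¥23,192.90.

¥23,192.90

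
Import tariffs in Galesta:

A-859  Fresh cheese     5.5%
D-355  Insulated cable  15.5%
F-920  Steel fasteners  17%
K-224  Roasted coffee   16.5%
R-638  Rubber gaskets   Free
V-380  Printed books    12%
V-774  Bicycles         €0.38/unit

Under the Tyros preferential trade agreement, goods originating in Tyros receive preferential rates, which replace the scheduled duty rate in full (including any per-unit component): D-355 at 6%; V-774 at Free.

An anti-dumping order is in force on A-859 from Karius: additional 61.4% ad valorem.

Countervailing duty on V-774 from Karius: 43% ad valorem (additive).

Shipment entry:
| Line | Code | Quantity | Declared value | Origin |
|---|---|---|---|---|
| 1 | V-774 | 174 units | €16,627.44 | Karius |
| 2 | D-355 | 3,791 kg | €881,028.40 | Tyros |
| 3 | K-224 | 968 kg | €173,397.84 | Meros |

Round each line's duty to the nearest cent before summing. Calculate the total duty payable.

Line 1 (V-774, Karius, 174 units, €16,627.44):
Base rate for V-774 is €0.38/unit.
V-774 has an FTA preferential rate, but origin Karius is not Tyros; base rate stands.
Additional duty on V-774 from Karius: +43% ad valorem. Applied ad valorem rate = 43%.
Duty = €16,627.44 × 43% + 174 × €0.38 = €7,215.92.
Line 2 (D-355, Tyros, 3,791 kg, €881,028.40):
Base rate for D-355 is 15.5%.
Origin Tyros qualifies under the Galesta–Tyros agreement and D-355 is covered: preferential rate 6% applies instead.
Duty = €881,028.40 × 6% = €52,861.70.
Line 3 (K-224, Meros, 968 kg, €173,397.84):
Base rate for K-224 is 16.5%.
Duty = €173,397.84 × 16.5% = €28,610.64.
Total = €7,215.92 + €52,861.70 + €28,610.64 = €88,688.26.

€88,688.26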